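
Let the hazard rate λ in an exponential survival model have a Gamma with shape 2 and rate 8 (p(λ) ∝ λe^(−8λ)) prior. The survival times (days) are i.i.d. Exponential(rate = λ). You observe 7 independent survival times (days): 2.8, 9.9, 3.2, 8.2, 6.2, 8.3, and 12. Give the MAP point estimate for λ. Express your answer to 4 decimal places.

The Exponential(rate=λ) likelihood is ∝ λ^n e^(−λΣtᵢ). Here n = 7 and Σtᵢ = 2.8 + 9.9 + 3.2 + 8.2 + 6.2 + 8.3 + 12 = 50.6.
Posterior ∝ λe^(−8λ) · λ^7e^(−50.6λ) = λ^8e^(−58.6λ), i.e. Gamma(9, 58.6).
Mode = (a−1)/b = 8/58.6 ≈ 0.1365.

λ̂_MAP = 0.1365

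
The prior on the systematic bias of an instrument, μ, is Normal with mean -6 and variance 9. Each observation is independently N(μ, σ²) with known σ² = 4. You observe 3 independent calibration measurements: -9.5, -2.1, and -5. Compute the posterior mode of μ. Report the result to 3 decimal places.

n = 3; x̄ = ((-9.5) + (-2.1) + (-5))/3 = -16.6/3 = -83/15 ≈ -5.5333.
For a Normal prior and Normal likelihood with known variance, the posterior is Normal; its mode equals its mean, the precision-weighted average.
Prior precision 1/σ₀² = 1/9; data precision n/σ² = 3/4 = 0.75.
μ̂ = ((1/9)·(-6) + 0.75·(-83/15)) / (1/9 + 0.75) = (-289/60)/(31/36) = -867/155 ≈ -5.594.

μ̂_MAP = -5.594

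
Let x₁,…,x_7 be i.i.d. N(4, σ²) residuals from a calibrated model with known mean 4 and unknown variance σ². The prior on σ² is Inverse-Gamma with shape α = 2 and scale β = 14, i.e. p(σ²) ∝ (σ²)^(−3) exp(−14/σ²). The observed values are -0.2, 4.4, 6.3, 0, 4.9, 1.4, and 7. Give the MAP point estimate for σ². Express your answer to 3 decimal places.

Sum of squared deviations about the known mean: SS = (-0.2−4)² + (4.4−4)² + (6.3−4)² + (0−4)² + (4.9−4)² + (1.4−4)² + (7−4)² = 55.66.
The Normal likelihood contributes (σ²)^(−n/2) exp(−SS/(2σ²)), so the posterior is Inverse-Gamma(α + n/2, β + SS/2) = Inverse-Gamma(5.5, 41.83).
The mode of Inverse-Gamma(a, b) is b/(a+1) = 41.83/6.5 ≈ 6.435.

σ̂²_MAP = 6.435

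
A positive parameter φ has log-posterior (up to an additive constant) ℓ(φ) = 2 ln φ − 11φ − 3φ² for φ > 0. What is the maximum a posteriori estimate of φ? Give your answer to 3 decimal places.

ℓ'(φ) = 2/φ − 11 − 6φ. Setting this to zero and multiplying by φ: 6φ² + 11φ − 2 = 0.
φ = (−11 + √(11² + 4·6·2)) / (2·6) = (−11 + √169) / 12 = (−11 + 13)/12 = 1/6.
ℓ''(φ) = −2/φ² − 6 < 0, confirming a maximum.

φ̂_MAP = 0.167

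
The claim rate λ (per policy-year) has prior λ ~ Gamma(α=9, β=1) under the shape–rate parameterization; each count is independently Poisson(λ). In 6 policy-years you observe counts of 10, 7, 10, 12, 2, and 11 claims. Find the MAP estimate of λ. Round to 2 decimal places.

λ̂_MAP = 8.57

Σxᵢ = 10+7+10+12+2+11 = 52, with n = 6.
Posterior ∝ λ^8e^(−1λ) · λ^52e^(−6λ) = λ^60e^(−7λ), i.e. Gamma(shape=61, rate=7).
The mode of a Gamma(a, b) with a ≥ 1 (shape–rate) is (a−1)/b = 60/7 ≈ 8.57.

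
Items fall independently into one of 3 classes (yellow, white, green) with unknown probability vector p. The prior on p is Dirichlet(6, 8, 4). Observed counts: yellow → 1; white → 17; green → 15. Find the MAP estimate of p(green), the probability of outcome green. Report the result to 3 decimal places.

The posterior is Dirichlet(αᵢ + nᵢ) = Dirichlet(7, 25, 19).
For a Dirichlet(a₁,…,a_K) with all aᵢ > 1, the mode has j-th component (aⱼ − 1)/(Σaᵢ − K).
Here Σaᵢ = 51 and K = 3, so p(green) = (19 − 1)/(51 − 3) = 18/48 ≈ 0.375.

MAP estimate of p(green) = 0.375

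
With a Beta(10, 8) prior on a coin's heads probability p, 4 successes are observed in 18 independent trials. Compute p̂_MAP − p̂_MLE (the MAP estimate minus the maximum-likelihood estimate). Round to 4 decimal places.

MAP − MLE = 0.1601

Posterior is Beta(14, 22); MAP = (14−1)/(36−2) = 13/34 ≈ 0.38235.
MLE ignores the prior: p̂_MLE = k/n = 4/18 ≈ 0.22222.
Difference = 13/34 − 4/18 = 49/306 ≈ 0.1601.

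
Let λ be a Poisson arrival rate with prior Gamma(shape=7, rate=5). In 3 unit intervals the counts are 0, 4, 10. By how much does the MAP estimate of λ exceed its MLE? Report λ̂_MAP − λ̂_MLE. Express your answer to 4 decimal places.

MAP − MLE = -2.1667

Σxᵢ = 14. Posterior is Gamma(21, 8); MAP = (21−1)/8 = 20/8 ≈ 2.50000.
MLE = x̄ = 14/3 ≈ 4.66667.
Difference = 20/8 − 14/3 = -13/6 ≈ -2.1667.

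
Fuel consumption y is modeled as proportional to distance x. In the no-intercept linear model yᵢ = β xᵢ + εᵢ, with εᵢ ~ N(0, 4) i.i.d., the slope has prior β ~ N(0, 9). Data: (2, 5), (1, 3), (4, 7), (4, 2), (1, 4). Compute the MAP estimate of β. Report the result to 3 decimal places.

β̂_MAP = 1.379

log p(β | y) = −Σ(yᵢ − βxᵢ)²/(2·4) − β²/(2·9) + const.
Setting the derivative to zero: Σxᵢ(yᵢ − βxᵢ)/4 − β/9 = 0, so β = Σxᵢyᵢ / (Σxᵢ² + σ²/τ²).
Σxᵢyᵢ = 2·5 + 1·3 + 4·7 + 4·2 + 1·4 = 53; Σxᵢ² = 38; σ²/τ² = 4/9.
β̂_MAP = 53 / (38 + 4/9) = 53/(346/9) = 477/346 ≈ 1.379.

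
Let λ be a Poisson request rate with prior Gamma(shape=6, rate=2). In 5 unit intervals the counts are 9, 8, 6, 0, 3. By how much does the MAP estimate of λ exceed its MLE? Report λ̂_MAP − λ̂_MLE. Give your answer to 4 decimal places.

Σxᵢ = 26. Posterior is Gamma(32, 7); MAP = (32−1)/7 = 31/7 ≈ 4.42857.
MLE = x̄ = 26/5 ≈ 5.20000.
Difference = 31/7 − 26/5 = -27/35 ≈ -0.7714.

MAP − MLE = -0.7714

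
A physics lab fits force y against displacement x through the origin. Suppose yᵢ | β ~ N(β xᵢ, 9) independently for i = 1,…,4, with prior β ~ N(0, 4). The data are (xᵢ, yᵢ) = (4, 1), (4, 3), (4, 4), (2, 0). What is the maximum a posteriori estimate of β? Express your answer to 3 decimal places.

log p(β | y) = −Σ(yᵢ − βxᵢ)²/(2·9) − β²/(2·4) + const.
Setting the derivative to zero: Σxᵢ(yᵢ − βxᵢ)/9 − β/4 = 0, so β = Σxᵢyᵢ / (Σxᵢ² + σ²/τ²).
Σxᵢyᵢ = 4·1 + 4·3 + 4·4 + 2·0 = 32; Σxᵢ² = 52; σ²/τ² = 2.25.
β̂_MAP = 32 / (52 + 2.25) = 32/54.25 ≈ 0.590.

β̂_MAP = 0.590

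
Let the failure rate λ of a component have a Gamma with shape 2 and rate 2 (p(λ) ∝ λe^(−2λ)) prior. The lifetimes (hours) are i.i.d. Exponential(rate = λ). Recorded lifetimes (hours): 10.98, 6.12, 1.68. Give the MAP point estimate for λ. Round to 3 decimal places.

λ̂_MAP = 0.192

The Exponential(rate=λ) likelihood is ∝ λ^n e^(−λΣtᵢ). Here n = 3 and Σtᵢ = 10.98 + 6.12 + 1.68 = 18.78.
Posterior ∝ λe^(−2λ) · λ^3e^(−18.78λ) = λ^4e^(−20.78λ), i.e. Gamma(5, 20.78).
Mode = (a−1)/b = 4/20.78 ≈ 0.192.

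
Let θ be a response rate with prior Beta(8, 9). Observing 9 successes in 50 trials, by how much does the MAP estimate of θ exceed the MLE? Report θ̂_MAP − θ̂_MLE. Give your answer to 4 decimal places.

MAP − MLE = 0.0662

Posterior is Beta(17, 50); MAP = (17−1)/(67−2) = 16/65 ≈ 0.24615.
MLE ignores the prior: θ̂_MLE = k/n = 9/50 ≈ 0.18000.
Difference = 16/65 − 9/50 = 43/650 ≈ 0.0662.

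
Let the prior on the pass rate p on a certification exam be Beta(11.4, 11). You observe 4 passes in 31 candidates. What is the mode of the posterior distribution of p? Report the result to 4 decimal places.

Prior: Beta(11.4, 11).
Data: 4 successes in 31 trials. The binomial likelihood contributes p^4(1−p)^27, so the posterior is Beta(11.4+4, 11+27) = Beta(15.4, 38).
For Beta(a, b) with a, b > 1 the mode is (a−1)/(a+b−2) = 14.4/51.4 ≈ 0.2802.

p̂_MAP = 0.2802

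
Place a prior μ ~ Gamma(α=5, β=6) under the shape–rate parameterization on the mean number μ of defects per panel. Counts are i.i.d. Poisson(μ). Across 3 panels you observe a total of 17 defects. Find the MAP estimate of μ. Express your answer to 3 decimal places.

μ̂_MAP = 2.333

Σxᵢ = 17, n = 3.
Posterior ∝ μ^4e^(−6μ) · μ^17e^(−3μ) = μ^21e^(−9μ), i.e. Gamma(shape=22, rate=9).
The mode of a Gamma(a, b) with a ≥ 1 (shape–rate) is (a−1)/b = 21/9 ≈ 2.333.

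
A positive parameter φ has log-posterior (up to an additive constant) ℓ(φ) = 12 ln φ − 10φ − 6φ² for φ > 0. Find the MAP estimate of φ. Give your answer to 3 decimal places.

φ̂_MAP = 0.667

ℓ'(φ) = 12/φ − 10 − 12φ. Setting this to zero and multiplying by φ: 12φ² + 10φ − 12 = 0.
φ = (−10 + √(10² + 4·12·12)) / (2·12) = (−10 + √676) / 24 = (−10 + 26)/24 = 2/3.
ℓ''(φ) = −12/φ² − 12 < 0, confirming a maximum.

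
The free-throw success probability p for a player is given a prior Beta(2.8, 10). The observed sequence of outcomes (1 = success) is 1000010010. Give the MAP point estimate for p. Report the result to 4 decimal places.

Prior: Beta(2.8, 10).
Data: 3 successes in 10 trials (from the sequence). The binomial likelihood contributes p^3(1−p)^7, so the posterior is Beta(2.8+3, 10+7) = Beta(5.8, 17).
For Beta(a, b) with a, b > 1 the mode is (a−1)/(a+b−2) = 4.8/20.8 ≈ 0.2308.

p̂_MAP = 0.2308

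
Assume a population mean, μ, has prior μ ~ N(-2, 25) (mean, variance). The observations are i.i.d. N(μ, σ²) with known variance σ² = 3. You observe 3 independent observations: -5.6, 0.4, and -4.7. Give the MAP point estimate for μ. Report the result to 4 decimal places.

μ̂_MAP = -3.2500

n = 3; x̄ = ((-5.6) + 0.4 + (-4.7))/3 = -9.9/3 = -3.3.
For a Normal prior and Normal likelihood with known variance, the posterior is Normal; its mode equals its mean, the precision-weighted average.
Prior precision 1/σ₀² = 1/25 = 0.04; data precision n/σ² = 3/3 = 1.
μ̂ = (0.04·(-2) + 1·(-3.3)) / (0.04 + 1) = (-3.38)/1.04 = -3.2500.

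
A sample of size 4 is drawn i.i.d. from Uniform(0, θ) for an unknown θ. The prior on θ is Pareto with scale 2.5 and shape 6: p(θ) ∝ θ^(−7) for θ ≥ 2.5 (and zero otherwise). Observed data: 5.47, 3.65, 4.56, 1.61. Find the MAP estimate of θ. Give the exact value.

The Uniform(0, θ) likelihood is θ^(−n) for θ ≥ max(xᵢ), zero otherwise. Here max(xᵢ) = 5.47.
Posterior ∝ θ^(−7) · θ^(−4) = θ^(−11) on θ ≥ max(2.5, 5.47) = 5.47.
This density is strictly decreasing in θ, so the posterior mode lies at the lower boundary of the support.

θ̂_MAP = 5.47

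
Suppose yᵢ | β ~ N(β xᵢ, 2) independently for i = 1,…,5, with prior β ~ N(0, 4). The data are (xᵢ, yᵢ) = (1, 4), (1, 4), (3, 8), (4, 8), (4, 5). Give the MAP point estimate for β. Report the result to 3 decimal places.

log p(β | y) = −Σ(yᵢ − βxᵢ)²/(2·2) − β²/(2·4) + const.
Setting the derivative to zero: Σxᵢ(yᵢ − βxᵢ)/2 − β/4 = 0, so β = Σxᵢyᵢ / (Σxᵢ² + σ²/τ²).
Σxᵢyᵢ = 1·4 + 1·4 + 3·8 + 4·8 + 4·5 = 84; Σxᵢ² = 43; σ²/τ² = 0.5.
β̂_MAP = 84 / (43 + 0.5) = 84/43.5 ≈ 1.931.

β̂_MAP = 1.931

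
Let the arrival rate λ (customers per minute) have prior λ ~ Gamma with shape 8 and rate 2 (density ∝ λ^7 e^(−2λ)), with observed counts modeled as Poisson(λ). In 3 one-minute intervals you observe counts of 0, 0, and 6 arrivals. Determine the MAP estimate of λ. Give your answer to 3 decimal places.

Σxᵢ = 0+0+6 = 6, with n = 3.
Posterior ∝ λ^7e^(−2λ) · λ^6e^(−3λ) = λ^13e^(−5λ), i.e. Gamma(shape=14, rate=5).
The mode of a Gamma(a, b) with a ≥ 1 (shape–rate) is (a−1)/b = 13/5 ≈ 2.600.

λ̂_MAP = 2.600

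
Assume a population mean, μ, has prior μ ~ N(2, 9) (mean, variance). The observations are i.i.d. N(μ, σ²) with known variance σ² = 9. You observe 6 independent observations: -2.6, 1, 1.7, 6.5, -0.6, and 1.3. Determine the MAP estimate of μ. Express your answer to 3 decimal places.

n = 6; x̄ = ((-2.6) + 1 + 1.7 + 6.5 + (-0.6) + 1.3)/6 = 7.3/6 = 73/60 ≈ 1.2167.
For a Normal prior and Normal likelihood with known variance, the posterior is Normal; its mode equals its mean, the precision-weighted average.
Prior precision 1/σ₀² = 1/9; data precision n/σ² = 6/9 = 2/3.
μ̂ = ((1/9)·2 + (2/3)·(73/60)) / (1/9 + 2/3) = (31/30)/(7/9) = 93/70 ≈ 1.329.

μ̂_MAP = 1.329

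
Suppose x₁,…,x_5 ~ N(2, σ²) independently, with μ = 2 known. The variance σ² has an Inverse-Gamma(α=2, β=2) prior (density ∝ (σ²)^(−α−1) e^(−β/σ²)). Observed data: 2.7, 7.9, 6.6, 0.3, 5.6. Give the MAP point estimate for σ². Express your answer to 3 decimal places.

Sum of squared deviations about the known mean: SS = (2.7−2)² + (7.9−2)² + (6.6−2)² + (0.3−2)² + (5.6−2)² = 72.31.
The Normal likelihood contributes (σ²)^(−n/2) exp(−SS/(2σ²)), so the posterior is Inverse-Gamma(α + n/2, β + SS/2) = Inverse-Gamma(4.5, 38.155).
The mode of Inverse-Gamma(a, b) is b/(a+1) = 38.155/5.5 ≈ 6.937.

σ̂²_MAP = 6.937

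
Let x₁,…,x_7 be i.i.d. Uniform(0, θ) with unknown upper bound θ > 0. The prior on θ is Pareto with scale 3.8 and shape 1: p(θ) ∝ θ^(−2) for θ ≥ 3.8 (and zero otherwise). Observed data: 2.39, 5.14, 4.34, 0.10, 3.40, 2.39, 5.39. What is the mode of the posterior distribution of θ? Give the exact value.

The Uniform(0, θ) likelihood is θ^(−n) for θ ≥ max(xᵢ), zero otherwise. Here max(xᵢ) = 5.39.
Posterior ∝ θ^(−2) · θ^(−7) = θ^(−9) on θ ≥ max(3.8, 5.39) = 5.39.
This density is strictly decreasing in θ, so the posterior mode lies at the lower boundary of the support.

θ̂_MAP = 5.39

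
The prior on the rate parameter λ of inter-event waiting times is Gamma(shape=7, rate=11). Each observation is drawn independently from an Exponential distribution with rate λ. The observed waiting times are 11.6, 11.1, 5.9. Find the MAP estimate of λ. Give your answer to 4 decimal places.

λ̂_MAP = 0.2273

The Exponential(rate=λ) likelihood is ∝ λ^n e^(−λΣtᵢ). Here n = 3 and Σtᵢ = 11.6 + 11.1 + 5.9 = 28.6.
Posterior ∝ λ^6e^(−11λ) · λ^3e^(−28.6λ) = λ^9e^(−39.6λ), i.e. Gamma(10, 39.6).
Mode = (a−1)/b = 9/39.6 ≈ 0.2273.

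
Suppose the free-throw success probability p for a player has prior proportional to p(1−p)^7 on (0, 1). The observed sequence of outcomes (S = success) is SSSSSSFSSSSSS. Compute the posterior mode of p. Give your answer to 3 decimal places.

p̂_MAP = 0.619

The prior density ∝ p(1−p)^7 is the kernel of Beta(2, 8).
Data: 12 successes in 13 trials (from the sequence). The binomial likelihood contributes p^12(1−p)^1, so the posterior is Beta(2+12, 8+1) = Beta(14, 9).
For Beta(a, b) with a, b > 1 the mode is (a−1)/(a+b−2) = 13/21 ≈ 0.619.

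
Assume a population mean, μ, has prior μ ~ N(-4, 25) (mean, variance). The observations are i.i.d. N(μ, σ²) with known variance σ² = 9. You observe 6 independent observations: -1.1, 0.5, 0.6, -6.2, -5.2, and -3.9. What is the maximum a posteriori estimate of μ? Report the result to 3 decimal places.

n = 6; x̄ = ((-1.1) + 0.5 + 0.6 + (-6.2) + (-5.2) + (-3.9))/6 = -15.3/6 = -2.55.
For a Normal prior and Normal likelihood with known variance, the posterior is Normal; its mode equals its mean, the precision-weighted average.
Prior precision 1/σ₀² = 1/25 = 0.04; data precision n/σ² = 6/9 = 2/3.
μ̂ = (0.04·(-4) + (2/3)·(-2.55)) / (0.04 + 2/3) = (-1.86)/(53/75) = -279/106 ≈ -2.632.

μ̂_MAP = -2.632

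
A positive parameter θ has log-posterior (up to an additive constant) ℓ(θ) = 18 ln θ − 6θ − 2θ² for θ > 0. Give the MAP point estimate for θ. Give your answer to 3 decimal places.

ℓ'(θ) = 18/θ − 6 − 4θ. Setting this to zero and multiplying by θ: 4θ² + 6θ − 18 = 0.
θ = (−6 + √(6² + 4·4·18)) / (2·4) = (−6 + √324) / 8 = (−6 + 18)/8 = 3/2.
ℓ''(θ) = −18/θ² − 4 < 0, confirming a maximum.

θ̂_MAP = 1.500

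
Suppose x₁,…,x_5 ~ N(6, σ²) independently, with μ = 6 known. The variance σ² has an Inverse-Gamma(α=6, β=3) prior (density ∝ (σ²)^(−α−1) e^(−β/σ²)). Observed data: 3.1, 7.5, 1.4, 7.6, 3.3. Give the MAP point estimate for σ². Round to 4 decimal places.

Sum of squared deviations about the known mean: SS = (3.1−6)² + (7.5−6)² + (1.4−6)² + (7.6−6)² + (3.3−6)² = 41.67.
The Normal likelihood contributes (σ²)^(−n/2) exp(−SS/(2σ²)), so the posterior is Inverse-Gamma(α + n/2, β + SS/2) = Inverse-Gamma(8.5, 23.835).
The mode of Inverse-Gamma(a, b) is b/(a+1) = 23.835/9.5 ≈ 2.5089.

σ̂²_MAP = 2.5089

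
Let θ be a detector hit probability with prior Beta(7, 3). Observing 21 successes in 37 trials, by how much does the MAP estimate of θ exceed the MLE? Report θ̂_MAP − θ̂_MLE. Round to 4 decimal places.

Posterior is Beta(28, 19); MAP = (28−1)/(47−2) = 27/45 ≈ 0.60000.
MLE ignores the prior: θ̂_MLE = k/n = 21/37 ≈ 0.56757.
Difference = 27/45 − 21/37 = 6/185 ≈ 0.0324.

MAP − MLE = 0.0324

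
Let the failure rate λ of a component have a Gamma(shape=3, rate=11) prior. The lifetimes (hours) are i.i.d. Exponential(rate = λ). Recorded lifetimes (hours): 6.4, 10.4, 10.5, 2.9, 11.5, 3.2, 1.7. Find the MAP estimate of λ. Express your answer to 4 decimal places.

The Exponential(rate=λ) likelihood is ∝ λ^n e^(−λΣtᵢ). Here n = 7 and Σtᵢ = 6.4 + 10.4 + 10.5 + 2.9 + 11.5 + 3.2 + 1.7 = 46.6.
Posterior ∝ λ^2e^(−11λ) · λ^7e^(−46.6λ) = λ^9e^(−57.6λ), i.e. Gamma(10, 57.6).
Mode = (a−1)/b = 9/57.6 ≈ 0.1563.

λ̂_MAP = 0.1563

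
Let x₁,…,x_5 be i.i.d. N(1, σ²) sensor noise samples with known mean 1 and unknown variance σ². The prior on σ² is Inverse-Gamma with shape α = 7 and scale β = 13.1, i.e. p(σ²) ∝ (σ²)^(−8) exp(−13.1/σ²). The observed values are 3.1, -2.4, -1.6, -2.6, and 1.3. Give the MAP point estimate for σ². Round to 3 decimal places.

σ̂²_MAP = 2.951

Sum of squared deviations about the known mean: SS = (3.1−1)² + (-2.4−1)² + (-1.6−1)² + (-2.6−1)² + (1.3−1)² = 35.78.
The Normal likelihood contributes (σ²)^(−n/2) exp(−SS/(2σ²)), so the posterior is Inverse-Gamma(α + n/2, β + SS/2) = Inverse-Gamma(9.5, 30.99).
The mode of Inverse-Gamma(a, b) is b/(a+1) = 30.99/10.5 ≈ 2.951.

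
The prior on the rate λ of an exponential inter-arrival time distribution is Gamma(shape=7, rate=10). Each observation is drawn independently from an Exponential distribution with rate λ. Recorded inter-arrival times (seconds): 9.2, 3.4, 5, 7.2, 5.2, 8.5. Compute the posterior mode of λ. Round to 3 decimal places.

The Exponential(rate=λ) likelihood is ∝ λ^n e^(−λΣtᵢ). Here n = 6 and Σtᵢ = 9.2 + 3.4 + 5 + 7.2 + 5.2 + 8.5 = 38.5.
Posterior ∝ λ^6e^(−10λ) · λ^6e^(−38.5λ) = λ^12e^(−48.5λ), i.e. Gamma(13, 48.5).
Mode = (a−1)/b = 12/48.5 ≈ 0.247.

λ̂_MAP = 0.247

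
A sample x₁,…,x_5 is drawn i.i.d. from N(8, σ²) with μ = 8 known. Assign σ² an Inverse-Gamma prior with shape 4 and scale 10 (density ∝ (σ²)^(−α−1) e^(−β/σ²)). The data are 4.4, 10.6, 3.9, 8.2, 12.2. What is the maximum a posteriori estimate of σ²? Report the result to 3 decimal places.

Sum of squared deviations about the known mean: SS = (4.4−8)² + (10.6−8)² + (3.9−8)² + (8.2−8)² + (12.2−8)² = 54.21.
The Normal likelihood contributes (σ²)^(−n/2) exp(−SS/(2σ²)), so the posterior is Inverse-Gamma(α + n/2, β + SS/2) = Inverse-Gamma(6.5, 37.105).
The mode of Inverse-Gamma(a, b) is b/(a+1) = 37.105/7.5 ≈ 4.947.

σ̂²_MAP = 4.947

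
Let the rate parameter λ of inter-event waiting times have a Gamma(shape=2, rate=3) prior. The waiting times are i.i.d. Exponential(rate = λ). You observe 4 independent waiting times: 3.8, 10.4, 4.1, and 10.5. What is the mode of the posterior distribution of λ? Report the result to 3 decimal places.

The Exponential(rate=λ) likelihood is ∝ λ^n e^(−λΣtᵢ). Here n = 4 and Σtᵢ = 3.8 + 10.4 + 4.1 + 10.5 = 28.8.
Posterior ∝ λe^(−3λ) · λ^4e^(−28.8λ) = λ^5e^(−31.8λ), i.e. Gamma(6, 31.8).
Mode = (a−1)/b = 5/31.8 ≈ 0.157.

λ̂_MAP = 0.157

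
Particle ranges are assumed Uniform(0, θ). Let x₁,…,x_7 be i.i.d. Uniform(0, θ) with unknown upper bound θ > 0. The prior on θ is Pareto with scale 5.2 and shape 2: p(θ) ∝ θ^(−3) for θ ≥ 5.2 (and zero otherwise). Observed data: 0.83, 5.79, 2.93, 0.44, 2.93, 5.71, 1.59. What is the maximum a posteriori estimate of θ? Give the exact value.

θ̂_MAP = 5.79

The Uniform(0, θ) likelihood is θ^(−n) for θ ≥ max(xᵢ), zero otherwise. Here max(xᵢ) = 5.79.
Posterior ∝ θ^(−3) · θ^(−7) = θ^(−10) on θ ≥ max(5.2, 5.79) = 5.79.
This density is strictly decreasing in θ, so the posterior mode lies at the lower boundary of the support.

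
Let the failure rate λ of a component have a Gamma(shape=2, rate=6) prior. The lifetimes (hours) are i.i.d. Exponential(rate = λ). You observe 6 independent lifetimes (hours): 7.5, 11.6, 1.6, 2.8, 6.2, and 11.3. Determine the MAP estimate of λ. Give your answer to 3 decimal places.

The Exponential(rate=λ) likelihood is ∝ λ^n e^(−λΣtᵢ). Here n = 6 and Σtᵢ = 7.5 + 11.6 + 1.6 + 2.8 + 6.2 + 11.3 = 41.
Posterior ∝ λe^(−6λ) · λ^6e^(−41λ) = λ^7e^(−47λ), i.e. Gamma(8, 47).
Mode = (a−1)/b = 7/47 ≈ 0.149.

λ̂_MAP = 0.149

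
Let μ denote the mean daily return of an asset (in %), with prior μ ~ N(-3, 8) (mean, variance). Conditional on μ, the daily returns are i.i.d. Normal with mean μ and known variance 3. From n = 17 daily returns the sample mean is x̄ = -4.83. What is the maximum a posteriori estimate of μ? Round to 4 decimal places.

μ̂_MAP = -4.7905

n = 17, x̄ = -4.83.
For a Normal prior and Normal likelihood with known variance, the posterior is Normal; its mode equals its mean, the precision-weighted average.
Prior precision 1/σ₀² = 1/8 = 0.125; data precision n/σ² = 17/3.
μ̂ = (0.125·(-3) + (17/3)·(-4.83)) / (0.125 + 17/3) = (-27.745)/(139/24) = -16647/3475 ≈ -4.7905.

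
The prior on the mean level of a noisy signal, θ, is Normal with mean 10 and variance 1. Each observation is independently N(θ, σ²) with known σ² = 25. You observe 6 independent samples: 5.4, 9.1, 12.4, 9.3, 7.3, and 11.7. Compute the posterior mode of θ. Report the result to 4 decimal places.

θ̂_MAP = 9.8452

n = 6; x̄ = (5.4 + 9.1 + 12.4 + 9.3 + 7.3 + 11.7)/6 = 55.2/6 = 9.2.
For a Normal prior and Normal likelihood with known variance, the posterior is Normal; its mode equals its mean, the precision-weighted average.
Prior precision 1/σ₀² = 1/1 = 1; data precision n/σ² = 6/25 = 0.24.
θ̂ = (1·10 + 0.24·9.2) / (1 + 0.24) = 12.208/1.24 = 1526/155 ≈ 9.8452.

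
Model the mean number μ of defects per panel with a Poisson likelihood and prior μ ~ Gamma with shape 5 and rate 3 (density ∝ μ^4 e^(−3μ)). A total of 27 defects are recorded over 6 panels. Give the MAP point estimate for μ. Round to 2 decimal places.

μ̂_MAP = 3.44

Σxᵢ = 27, n = 6.
Posterior ∝ μ^4e^(−3μ) · μ^27e^(−6μ) = μ^31e^(−9μ), i.e. Gamma(shape=32, rate=9).
The mode of a Gamma(a, b) with a ≥ 1 (shape–rate) is (a−1)/b = 31/9 ≈ 3.44.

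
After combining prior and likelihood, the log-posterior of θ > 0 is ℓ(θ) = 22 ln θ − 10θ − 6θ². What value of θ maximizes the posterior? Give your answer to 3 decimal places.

θ̂_MAP = 1.000

ℓ'(θ) = 22/θ − 10 − 12θ. Setting this to zero and multiplying by θ: 12θ² + 10θ − 22 = 0.
θ = (−10 + √(10² + 4·12·22)) / (2·12) = (−10 + √1156) / 24 = (−10 + 34)/24 = 1.
ℓ''(θ) = −22/θ² − 12 < 0, confirming a maximum.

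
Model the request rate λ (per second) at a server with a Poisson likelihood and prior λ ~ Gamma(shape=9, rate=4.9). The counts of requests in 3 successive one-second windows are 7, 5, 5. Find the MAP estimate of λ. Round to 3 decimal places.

λ̂_MAP = 3.165

Σxᵢ = 7+5+5 = 17, with n = 3.
Posterior ∝ λ^8e^(−4.9λ) · λ^17e^(−3λ) = λ^25e^(−7.9λ), i.e. Gamma(shape=26, rate=7.9).
The mode of a Gamma(a, b) with a ≥ 1 (shape–rate) is (a−1)/b = 25/7.9 ≈ 3.165.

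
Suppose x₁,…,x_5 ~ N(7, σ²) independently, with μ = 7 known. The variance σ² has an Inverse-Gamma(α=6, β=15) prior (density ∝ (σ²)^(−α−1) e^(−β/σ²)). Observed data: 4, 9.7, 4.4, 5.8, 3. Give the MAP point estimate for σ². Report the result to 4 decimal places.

Sum of squared deviations about the known mean: SS = (4−7)² + (9.7−7)² + (4.4−7)² + (5.8−7)² + (3−7)² = 40.49.
The Normal likelihood contributes (σ²)^(−n/2) exp(−SS/(2σ²)), so the posterior is Inverse-Gamma(α + n/2, β + SS/2) = Inverse-Gamma(8.5, 35.245).
The mode of Inverse-Gamma(a, b) is b/(a+1) = 35.245/9.5 ≈ 3.7100.

σ̂²_MAP = 3.7100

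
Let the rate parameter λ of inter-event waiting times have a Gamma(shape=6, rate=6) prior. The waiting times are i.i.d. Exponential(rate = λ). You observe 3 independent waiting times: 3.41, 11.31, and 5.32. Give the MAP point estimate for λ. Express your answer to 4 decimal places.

λ̂_MAP = 0.3072

The Exponential(rate=λ) likelihood is ∝ λ^n e^(−λΣtᵢ). Here n = 3 and Σtᵢ = 3.41 + 11.31 + 5.32 = 20.04.
Posterior ∝ λ^5e^(−6λ) · λ^3e^(−20.04λ) = λ^8e^(−26.04λ), i.e. Gamma(9, 26.04).
Mode = (a−1)/b = 8/26.04 ≈ 0.3072.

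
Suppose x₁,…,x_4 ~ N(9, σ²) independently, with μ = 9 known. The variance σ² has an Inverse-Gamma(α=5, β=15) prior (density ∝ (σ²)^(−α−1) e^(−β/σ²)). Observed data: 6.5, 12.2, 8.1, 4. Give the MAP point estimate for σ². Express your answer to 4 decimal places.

σ̂²_MAP = 4.5188

Sum of squared deviations about the known mean: SS = (6.5−9)² + (12.2−9)² + (8.1−9)² + (4−9)² = 42.3.
The Normal likelihood contributes (σ²)^(−n/2) exp(−SS/(2σ²)), so the posterior is Inverse-Gamma(α + n/2, β + SS/2) = Inverse-Gamma(7, 36.15).
The mode of Inverse-Gamma(a, b) is b/(a+1) = 36.15/8 ≈ 4.5188.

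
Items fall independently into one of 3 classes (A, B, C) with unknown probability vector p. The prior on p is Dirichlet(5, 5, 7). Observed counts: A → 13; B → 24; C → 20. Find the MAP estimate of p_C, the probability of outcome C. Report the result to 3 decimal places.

MAP estimate of p_C = 0.366

The posterior is Dirichlet(αᵢ + nᵢ) = Dirichlet(18, 29, 27).
For a Dirichlet(a₁,…,a_K) with all aᵢ > 1, the mode has j-th component (aⱼ − 1)/(Σaᵢ − K).
Here Σaᵢ = 74 and K = 3, so p_C = (27 − 1)/(74 − 3) = 26/71 ≈ 0.366.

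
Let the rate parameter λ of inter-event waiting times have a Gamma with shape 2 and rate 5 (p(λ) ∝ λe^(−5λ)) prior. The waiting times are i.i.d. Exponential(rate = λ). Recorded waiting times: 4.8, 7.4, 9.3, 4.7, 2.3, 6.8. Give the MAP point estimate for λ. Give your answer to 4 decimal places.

The Exponential(rate=λ) likelihood is ∝ λ^n e^(−λΣtᵢ). Here n = 6 and Σtᵢ = 4.8 + 7.4 + 9.3 + 4.7 + 2.3 + 6.8 = 35.3.
Posterior ∝ λe^(−5λ) · λ^6e^(−35.3λ) = λ^7e^(−40.3λ), i.e. Gamma(8, 40.3).
Mode = (a−1)/b = 7/40.3 ≈ 0.1737.

λ̂_MAP = 0.1737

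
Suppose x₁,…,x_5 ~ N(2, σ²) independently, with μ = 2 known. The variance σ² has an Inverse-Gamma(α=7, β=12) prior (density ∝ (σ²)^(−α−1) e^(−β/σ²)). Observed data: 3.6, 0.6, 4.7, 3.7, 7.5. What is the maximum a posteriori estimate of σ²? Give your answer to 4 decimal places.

σ̂²_MAP = 3.2833

Sum of squared deviations about the known mean: SS = (3.6−2)² + (0.6−2)² + (4.7−2)² + (3.7−2)² + (7.5−2)² = 44.95.
The Normal likelihood contributes (σ²)^(−n/2) exp(−SS/(2σ²)), so the posterior is Inverse-Gamma(α + n/2, β + SS/2) = Inverse-Gamma(9.5, 34.475).
The mode of Inverse-Gamma(a, b) is b/(a+1) = 34.475/10.5 ≈ 3.2833.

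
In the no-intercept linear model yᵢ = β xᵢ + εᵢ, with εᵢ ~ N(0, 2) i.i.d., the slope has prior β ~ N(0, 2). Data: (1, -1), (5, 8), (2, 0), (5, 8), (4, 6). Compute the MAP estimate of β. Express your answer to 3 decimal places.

β̂_MAP = 1.431

log p(β | y) = −Σ(yᵢ − βxᵢ)²/(2·2) − β²/(2·2) + const.
Setting the derivative to zero: Σxᵢ(yᵢ − βxᵢ)/2 − β/2 = 0, so β = Σxᵢyᵢ / (Σxᵢ² + σ²/τ²).
Σxᵢyᵢ = 1·(-1) + 5·8 + 2·0 + 5·8 + 4·6 = 103; Σxᵢ² = 71; σ²/τ² = 1.
β̂_MAP = 103 / (71 + 1) = 103/72 ≈ 1.431.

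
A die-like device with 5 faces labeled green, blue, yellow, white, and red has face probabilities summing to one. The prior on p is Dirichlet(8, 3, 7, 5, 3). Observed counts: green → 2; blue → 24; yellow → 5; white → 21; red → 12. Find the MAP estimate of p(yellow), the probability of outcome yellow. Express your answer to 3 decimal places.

MAP estimate of p(yellow) = 0.129

The posterior is Dirichlet(αᵢ + nᵢ) = Dirichlet(10, 27, 12, 26, 15).
For a Dirichlet(a₁,…,a_K) with all aᵢ > 1, the mode has j-th component (aⱼ − 1)/(Σaᵢ − K).
Here Σaᵢ = 90 and K = 5, so p(yellow) = (12 − 1)/(90 − 5) = 11/85 ≈ 0.129.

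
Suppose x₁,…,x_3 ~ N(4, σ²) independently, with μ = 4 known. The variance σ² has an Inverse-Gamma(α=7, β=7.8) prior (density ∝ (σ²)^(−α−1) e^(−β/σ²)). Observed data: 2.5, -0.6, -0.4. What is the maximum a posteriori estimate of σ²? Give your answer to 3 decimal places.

σ̂²_MAP = 3.072

Sum of squared deviations about the known mean: SS = (2.5−4)² + (-0.6−4)² + (-0.4−4)² = 42.77.
The Normal likelihood contributes (σ²)^(−n/2) exp(−SS/(2σ²)), so the posterior is Inverse-Gamma(α + n/2, β + SS/2) = Inverse-Gamma(8.5, 29.185).
The mode of Inverse-Gamma(a, b) is b/(a+1) = 29.185/9.5 ≈ 3.072.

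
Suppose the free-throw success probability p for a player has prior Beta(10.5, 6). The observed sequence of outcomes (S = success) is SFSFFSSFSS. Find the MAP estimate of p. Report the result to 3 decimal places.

p̂_MAP = 0.633

Prior: Beta(10.5, 6).
Data: 6 successes in 10 trials (from the sequence). The binomial likelihood contributes p^6(1−p)^4, so the posterior is Beta(10.5+6, 6+4) = Beta(16.5, 10).
For Beta(a, b) with a, b > 1 the mode is (a−1)/(a+b−2) = 15.5/24.5 ≈ 0.633.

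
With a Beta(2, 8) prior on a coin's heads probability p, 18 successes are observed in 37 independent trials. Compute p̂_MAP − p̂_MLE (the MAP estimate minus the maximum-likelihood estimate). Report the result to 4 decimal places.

Posterior is Beta(20, 27); MAP = (20−1)/(47−2) = 19/45 ≈ 0.42222.
MLE ignores the prior: p̂_MLE = k/n = 18/37 ≈ 0.48649.
Difference = 19/45 − 18/37 = -107/1665 ≈ -0.0643.

MAP − MLE = -0.0643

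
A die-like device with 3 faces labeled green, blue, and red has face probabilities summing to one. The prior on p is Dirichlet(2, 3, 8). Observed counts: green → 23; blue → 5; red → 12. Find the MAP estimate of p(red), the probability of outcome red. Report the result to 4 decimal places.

MAP estimate of p(red) = 0.3800

The posterior is Dirichlet(αᵢ + nᵢ) = Dirichlet(25, 8, 20).
For a Dirichlet(a₁,…,a_K) with all aᵢ > 1, the mode has j-th component (aⱼ − 1)/(Σaᵢ − K).
Here Σaᵢ = 53 and K = 3, so p(red) = (20 − 1)/(53 − 3) = 19/50 ≈ 0.3800.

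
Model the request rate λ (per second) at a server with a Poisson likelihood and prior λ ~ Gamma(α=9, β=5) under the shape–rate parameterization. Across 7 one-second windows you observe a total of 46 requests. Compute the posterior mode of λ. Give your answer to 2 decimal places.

λ̂_MAP = 4.50

Σxᵢ = 46, n = 7.
Posterior ∝ λ^8e^(−5λ) · λ^46e^(−7λ) = λ^54e^(−12λ), i.e. Gamma(shape=55, rate=12).
The mode of a Gamma(a, b) with a ≥ 1 (shape–rate) is (a−1)/b = 54/12 ≈ 4.50.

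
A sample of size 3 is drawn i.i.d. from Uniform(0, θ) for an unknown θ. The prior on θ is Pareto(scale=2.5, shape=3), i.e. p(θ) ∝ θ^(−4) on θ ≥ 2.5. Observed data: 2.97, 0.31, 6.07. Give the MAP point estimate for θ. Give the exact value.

The Uniform(0, θ) likelihood is θ^(−n) for θ ≥ max(xᵢ), zero otherwise. Here max(xᵢ) = 6.07.
Posterior ∝ θ^(−4) · θ^(−3) = θ^(−7) on θ ≥ max(2.5, 6.07) = 6.07.
This density is strictly decreasing in θ, so the posterior mode lies at the lower boundary of the support.

θ̂_MAP = 6.07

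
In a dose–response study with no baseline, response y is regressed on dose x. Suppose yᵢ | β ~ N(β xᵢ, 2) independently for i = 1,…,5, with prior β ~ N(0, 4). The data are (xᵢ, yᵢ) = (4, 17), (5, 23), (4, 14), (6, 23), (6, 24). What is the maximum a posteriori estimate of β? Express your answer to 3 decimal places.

log p(β | y) = −Σ(yᵢ − βxᵢ)²/(2·2) − β²/(2·4) + const.
Setting the derivative to zero: Σxᵢ(yᵢ − βxᵢ)/2 − β/4 = 0, so β = Σxᵢyᵢ / (Σxᵢ² + σ²/τ²).
Σxᵢyᵢ = 4·17 + 5·23 + 4·14 + 6·23 + 6·24 = 521; Σxᵢ² = 129; σ²/τ² = 0.5.
β̂_MAP = 521 / (129 + 0.5) = 521/129.5 ≈ 4.023.

β̂_MAP = 4.023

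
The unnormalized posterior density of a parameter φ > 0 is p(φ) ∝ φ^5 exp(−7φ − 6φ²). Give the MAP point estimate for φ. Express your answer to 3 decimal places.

φ̂_MAP = 0.417

ℓ'(φ) = 5/φ − 7 − 12φ. Setting this to zero and multiplying by φ: 12φ² + 7φ − 5 = 0.
φ = (−7 + √(7² + 4·12·5)) / (2·12) = (−7 + √289) / 24 = (−7 + 17)/24 = 5/12.
ℓ''(φ) = −5/φ² − 12 < 0, confirming a maximum.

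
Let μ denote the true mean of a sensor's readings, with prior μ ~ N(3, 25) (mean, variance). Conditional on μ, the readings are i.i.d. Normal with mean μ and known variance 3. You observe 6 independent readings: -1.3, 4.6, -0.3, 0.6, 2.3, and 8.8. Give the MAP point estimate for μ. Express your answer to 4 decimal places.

μ̂_MAP = 2.4608

n = 6; x̄ = ((-1.3) + 4.6 + (-0.3) + 0.6 + 2.3 + 8.8)/6 = 14.7/6 = 2.45.
For a Normal prior and Normal likelihood with known variance, the posterior is Normal; its mode equals its mean, the precision-weighted average.
Prior precision 1/σ₀² = 1/25 = 0.04; data precision n/σ² = 6/3 = 2.
μ̂ = (0.04·3 + 2·2.45) / (0.04 + 2) = 5.02/2.04 = 251/102 ≈ 2.4608.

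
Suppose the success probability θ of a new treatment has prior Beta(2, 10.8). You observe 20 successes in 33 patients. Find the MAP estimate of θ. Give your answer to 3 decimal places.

Prior: Beta(2, 10.8).
Data: 20 successes in 33 trials. The binomial likelihood contributes θ^20(1−θ)^13, so the posterior is Beta(2+20, 10.8+13) = Beta(22, 23.8).
For Beta(a, b) with a, b > 1 the mode is (a−1)/(a+b−2) = 21/43.8 ≈ 0.479.

θ̂_MAP = 0.479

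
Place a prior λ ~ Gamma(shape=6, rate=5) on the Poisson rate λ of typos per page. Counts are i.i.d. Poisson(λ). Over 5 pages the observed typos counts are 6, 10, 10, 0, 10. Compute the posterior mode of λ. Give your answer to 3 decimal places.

λ̂_MAP = 4.100

Σxᵢ = 6+10+10+0+10 = 36, with n = 5.
Posterior ∝ λ^5e^(−5λ) · λ^36e^(−5λ) = λ^41e^(−10λ), i.e. Gamma(shape=42, rate=10).
The mode of a Gamma(a, b) with a ≥ 1 (shape–rate) is (a−1)/b = 41/10 ≈ 4.100.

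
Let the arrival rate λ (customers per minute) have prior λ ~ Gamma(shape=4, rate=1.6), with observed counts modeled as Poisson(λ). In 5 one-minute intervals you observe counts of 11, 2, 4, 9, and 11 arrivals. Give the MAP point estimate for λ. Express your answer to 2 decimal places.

Σxᵢ = 11+2+4+9+11 = 37, with n = 5.
Posterior ∝ λ^3e^(−1.6λ) · λ^37e^(−5λ) = λ^40e^(−6.6λ), i.e. Gamma(shape=41, rate=6.6).
The mode of a Gamma(a, b) with a ≥ 1 (shape–rate) is (a−1)/b = 40/6.6 ≈ 6.06.

λ̂_MAP = 6.06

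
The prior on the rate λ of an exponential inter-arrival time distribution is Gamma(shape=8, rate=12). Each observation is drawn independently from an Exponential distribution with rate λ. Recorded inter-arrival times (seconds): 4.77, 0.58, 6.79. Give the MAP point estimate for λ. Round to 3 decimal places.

λ̂_MAP = 0.414

The Exponential(rate=λ) likelihood is ∝ λ^n e^(−λΣtᵢ). Here n = 3 and Σtᵢ = 4.77 + 0.58 + 6.79 = 12.14.
Posterior ∝ λ^7e^(−12λ) · λ^3e^(−12.14λ) = λ^10e^(−24.14λ), i.e. Gamma(11, 24.14).
Mode = (a−1)/b = 10/24.14 ≈ 0.414.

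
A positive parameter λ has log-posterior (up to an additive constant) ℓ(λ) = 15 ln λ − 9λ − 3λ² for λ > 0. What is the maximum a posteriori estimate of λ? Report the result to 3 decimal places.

ℓ'(λ) = 15/λ − 9 − 6λ. Setting this to zero and multiplying by λ: 6λ² + 9λ − 15 = 0.
λ = (−9 + √(9² + 4·6·15)) / (2·6) = (−9 + √441) / 12 = (−9 + 21)/12 = 1.
ℓ''(λ) = −15/λ² − 6 < 0, confirming a maximum.

λ̂_MAP = 1.000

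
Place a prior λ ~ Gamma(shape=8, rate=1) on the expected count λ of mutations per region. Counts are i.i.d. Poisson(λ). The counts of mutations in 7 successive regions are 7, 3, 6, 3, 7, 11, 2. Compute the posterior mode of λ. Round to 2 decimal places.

λ̂_MAP = 5.75

Σxᵢ = 7+3+6+3+7+11+2 = 39, with n = 7.
Posterior ∝ λ^7e^(−1λ) · λ^39e^(−7λ) = λ^46e^(−8λ), i.e. Gamma(shape=47, rate=8).
The mode of a Gamma(a, b) with a ≥ 1 (shape–rate) is (a−1)/b = 46/8 ≈ 5.75.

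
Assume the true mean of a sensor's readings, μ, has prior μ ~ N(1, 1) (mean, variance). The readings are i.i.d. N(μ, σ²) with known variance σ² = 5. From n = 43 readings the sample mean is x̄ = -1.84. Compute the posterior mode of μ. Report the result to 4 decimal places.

μ̂_MAP = -1.5442

n = 43, x̄ = -1.84.
For a Normal prior and Normal likelihood with known variance, the posterior is Normal; its mode equals its mean, the precision-weighted average.
Prior precision 1/σ₀² = 1/1 = 1; data precision n/σ² = 43/5 = 8.6.
μ̂ = (1·1 + 8.6·(-1.84)) / (1 + 8.6) = (-14.824)/9.6 = -1853/1200 ≈ -1.5442.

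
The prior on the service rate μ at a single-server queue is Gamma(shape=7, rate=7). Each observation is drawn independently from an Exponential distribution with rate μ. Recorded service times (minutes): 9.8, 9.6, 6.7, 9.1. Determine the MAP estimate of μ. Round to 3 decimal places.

μ̂_MAP = 0.237

The Exponential(rate=μ) likelihood is ∝ μ^n e^(−μΣtᵢ). Here n = 4 and Σtᵢ = 9.8 + 9.6 + 6.7 + 9.1 = 35.2.
Posterior ∝ μ^6e^(−7μ) · μ^4e^(−35.2μ) = μ^10e^(−42.2μ), i.e. Gamma(11, 42.2).
Mode = (a−1)/b = 10/42.2 ≈ 0.237.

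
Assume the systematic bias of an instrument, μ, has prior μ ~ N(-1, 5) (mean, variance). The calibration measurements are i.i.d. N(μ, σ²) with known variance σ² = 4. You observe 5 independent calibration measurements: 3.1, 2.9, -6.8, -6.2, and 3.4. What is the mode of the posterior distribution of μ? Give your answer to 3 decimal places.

n = 5; x̄ = (3.1 + 2.9 + (-6.8) + (-6.2) + 3.4)/5 = -3.6/5 = -0.72.
For a Normal prior and Normal likelihood with known variance, the posterior is Normal; its mode equals its mean, the precision-weighted average.
Prior precision 1/σ₀² = 1/5 = 0.2; data precision n/σ² = 5/4 = 1.25.
μ̂ = (0.2·(-1) + 1.25·(-0.72)) / (0.2 + 1.25) = (-1.1)/1.45 = -22/29 ≈ -0.759.

μ̂_MAP = -0.759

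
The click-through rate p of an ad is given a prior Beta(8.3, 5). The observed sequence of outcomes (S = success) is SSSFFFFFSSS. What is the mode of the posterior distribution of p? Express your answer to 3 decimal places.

Prior: Beta(8.3, 5).
Data: 6 successes in 11 trials (from the sequence). The binomial likelihood contributes p^6(1−p)^5, so the posterior is Beta(8.3+6, 5+5) = Beta(14.3, 10).
For Beta(a, b) with a, b > 1 the mode is (a−1)/(a+b−2) = 13.3/22.3 ≈ 0.596.

p̂_MAP = 0.596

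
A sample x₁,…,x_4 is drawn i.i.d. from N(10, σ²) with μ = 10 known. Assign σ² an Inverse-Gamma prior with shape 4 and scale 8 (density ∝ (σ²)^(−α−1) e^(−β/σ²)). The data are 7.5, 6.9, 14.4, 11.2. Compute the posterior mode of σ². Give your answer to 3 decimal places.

σ̂²_MAP = 3.761

Sum of squared deviations about the known mean: SS = (7.5−10)² + (6.9−10)² + (14.4−10)² + (11.2−10)² = 36.66.
The Normal likelihood contributes (σ²)^(−n/2) exp(−SS/(2σ²)), so the posterior is Inverse-Gamma(α + n/2, β + SS/2) = Inverse-Gamma(6, 26.33).
The mode of Inverse-Gamma(a, b) is b/(a+1) = 26.33/7 ≈ 3.761.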